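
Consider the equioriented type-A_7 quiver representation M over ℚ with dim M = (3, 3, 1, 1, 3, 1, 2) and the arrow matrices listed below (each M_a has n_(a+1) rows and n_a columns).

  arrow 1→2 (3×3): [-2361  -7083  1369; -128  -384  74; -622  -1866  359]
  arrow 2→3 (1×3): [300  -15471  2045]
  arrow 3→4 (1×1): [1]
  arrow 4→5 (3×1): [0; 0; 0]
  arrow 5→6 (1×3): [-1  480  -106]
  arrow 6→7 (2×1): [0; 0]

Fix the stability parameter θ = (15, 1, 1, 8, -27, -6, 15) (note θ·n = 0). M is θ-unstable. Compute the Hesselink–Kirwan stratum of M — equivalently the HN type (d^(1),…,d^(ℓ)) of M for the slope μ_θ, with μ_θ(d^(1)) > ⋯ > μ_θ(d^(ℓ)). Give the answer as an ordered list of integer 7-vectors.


Via rank(M_{q-1}∘⋯∘M_p): M ≅ I[1,1], I[1,2], I[1,4], I[2,2], I[5,5]^2, I[5,6], I[7,7]^2.
μ_θ-semistable layers: μ^(1)=15; μ^(2)=8; μ^(3)=17/3; μ^(4)=1; μ^(5)=-6; μ^(6)=-27

((1, 0, 0, 0, 0, 0, 2); (1, 1, 0, 1, 0, 0, 0); (1, 1, 1, 0, 0, 0, 0); (0, 1, 0, 0, 0, 0, 0); (0, 0, 0, 0, 0, 1, 0); (0, 0, 0, 0, 3, 0, 0))


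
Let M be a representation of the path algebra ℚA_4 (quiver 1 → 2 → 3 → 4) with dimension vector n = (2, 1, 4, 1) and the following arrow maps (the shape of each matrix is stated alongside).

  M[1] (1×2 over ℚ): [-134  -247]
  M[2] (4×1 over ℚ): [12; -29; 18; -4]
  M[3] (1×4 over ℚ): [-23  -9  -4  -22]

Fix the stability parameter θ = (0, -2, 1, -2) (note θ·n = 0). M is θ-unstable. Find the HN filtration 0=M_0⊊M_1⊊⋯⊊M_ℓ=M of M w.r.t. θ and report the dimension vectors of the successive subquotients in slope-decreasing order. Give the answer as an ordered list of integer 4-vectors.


Barcode: M ≅ I[1,1], I[1,4], I[3,3]^3. HN layers by μ_θ (4 steps, strictly decreasing):
  μ^(1)=1; μ^(2)=0; μ^(3)=-1/2; μ^(4)=-1

((0, 0, 3, 0); (1, 0, 0, 0); (0, 0, 1, 1); (1, 1, 0, 0))


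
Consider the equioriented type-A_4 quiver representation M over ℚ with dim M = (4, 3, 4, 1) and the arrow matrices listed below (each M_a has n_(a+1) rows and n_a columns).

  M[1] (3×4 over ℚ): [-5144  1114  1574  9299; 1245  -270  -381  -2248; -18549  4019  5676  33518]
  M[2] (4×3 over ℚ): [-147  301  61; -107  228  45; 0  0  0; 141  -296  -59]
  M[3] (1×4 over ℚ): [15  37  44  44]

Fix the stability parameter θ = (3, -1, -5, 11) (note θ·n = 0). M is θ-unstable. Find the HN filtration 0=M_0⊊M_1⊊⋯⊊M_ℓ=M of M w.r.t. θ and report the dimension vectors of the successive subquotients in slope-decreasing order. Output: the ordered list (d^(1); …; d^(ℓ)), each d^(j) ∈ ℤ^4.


Via rank(M_{q-1}∘⋯∘M_p): M ≅ I[1,1], I[1,2], I[1,3], I[1,4], I[3,3]^2.
μ_θ-semistable layers: μ^(1)=11; μ^(2)=3; μ^(3)=1; μ^(4)=-1; μ^(5)=-5

((0, 0, 0, 1); (1, 0, 0, 0); (1, 1, 0, 0); (2, 2, 2, 0); (0, 0, 2, 0))


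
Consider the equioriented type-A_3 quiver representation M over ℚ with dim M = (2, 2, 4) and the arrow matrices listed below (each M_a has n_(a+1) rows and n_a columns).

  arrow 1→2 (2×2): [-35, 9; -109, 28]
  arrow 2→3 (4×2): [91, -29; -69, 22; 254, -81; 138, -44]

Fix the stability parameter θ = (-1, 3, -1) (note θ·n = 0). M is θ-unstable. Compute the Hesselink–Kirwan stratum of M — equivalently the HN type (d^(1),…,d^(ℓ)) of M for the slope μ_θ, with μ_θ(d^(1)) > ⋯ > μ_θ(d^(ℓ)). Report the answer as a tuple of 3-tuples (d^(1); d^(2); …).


Interval decomposition of M: I[1,3]^2, I[3,3]^2.
HN type (ℓ=2): μ^(1)=1; μ^(2)=-1

((0, 2, 2); (2, 0, 2))


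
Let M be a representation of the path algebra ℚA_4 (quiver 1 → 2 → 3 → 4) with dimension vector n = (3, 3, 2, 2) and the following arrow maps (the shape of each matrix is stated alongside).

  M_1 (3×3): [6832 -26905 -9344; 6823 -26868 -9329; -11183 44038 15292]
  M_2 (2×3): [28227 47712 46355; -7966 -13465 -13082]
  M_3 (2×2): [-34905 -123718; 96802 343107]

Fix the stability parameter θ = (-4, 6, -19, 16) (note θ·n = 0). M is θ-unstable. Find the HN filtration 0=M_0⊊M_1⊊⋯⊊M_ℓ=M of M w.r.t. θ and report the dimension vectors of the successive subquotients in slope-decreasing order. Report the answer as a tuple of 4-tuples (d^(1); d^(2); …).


Barcode: M ≅ I[1,2], I[1,4]^2. HN layers by μ_θ (4 steps, strictly decreasing):
  μ^(1)=16; μ^(2)=6; μ^(3)=-4; μ^(4)=-17/3

((0, 0, 0, 2); (0, 1, 0, 0); (1, 0, 0, 0); (2, 2, 2, 0))


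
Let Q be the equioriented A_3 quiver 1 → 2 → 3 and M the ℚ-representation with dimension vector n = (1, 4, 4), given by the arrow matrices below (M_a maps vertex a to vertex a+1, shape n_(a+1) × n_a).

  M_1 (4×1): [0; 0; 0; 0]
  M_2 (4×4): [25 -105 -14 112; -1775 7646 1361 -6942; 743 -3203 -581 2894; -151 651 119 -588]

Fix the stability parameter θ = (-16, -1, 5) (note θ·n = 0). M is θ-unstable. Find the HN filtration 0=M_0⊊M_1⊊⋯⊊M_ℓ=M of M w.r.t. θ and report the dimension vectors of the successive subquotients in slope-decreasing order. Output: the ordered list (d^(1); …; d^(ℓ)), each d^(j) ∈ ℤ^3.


Barcode: M ≅ I[1,1], I[2,3]^4. HN layers by μ_θ (3 steps, strictly decreasing):
  μ^(1)=5; μ^(2)=-1; μ^(3)=-16

((0, 0, 4); (0, 4, 0); (1, 0, 0))


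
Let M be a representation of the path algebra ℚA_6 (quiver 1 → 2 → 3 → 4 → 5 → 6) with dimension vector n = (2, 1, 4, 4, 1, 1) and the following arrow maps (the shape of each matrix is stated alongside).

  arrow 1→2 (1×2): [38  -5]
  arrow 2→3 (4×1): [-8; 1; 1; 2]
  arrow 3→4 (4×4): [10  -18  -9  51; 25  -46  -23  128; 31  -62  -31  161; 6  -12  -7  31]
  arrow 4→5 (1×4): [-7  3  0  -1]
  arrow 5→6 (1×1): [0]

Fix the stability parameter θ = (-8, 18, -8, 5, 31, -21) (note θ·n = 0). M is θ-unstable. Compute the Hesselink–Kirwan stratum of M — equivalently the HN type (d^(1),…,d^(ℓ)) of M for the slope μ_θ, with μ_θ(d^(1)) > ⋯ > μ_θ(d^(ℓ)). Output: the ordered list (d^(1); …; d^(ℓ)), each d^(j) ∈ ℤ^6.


Barcode: M ≅ I[1,1], I[1,5], I[3,4]^3, I[6,6]. HN layers by μ_θ (4 steps, strictly decreasing):
  μ^(1)=31; μ^(2)=5; μ^(3)=-8; μ^(4)=-21

((0, 0, 0, 0, 1, 0); (0, 1, 1, 4, 0, 0); (2, 0, 3, 0, 0, 0); (0, 0, 0, 0, 0, 1))


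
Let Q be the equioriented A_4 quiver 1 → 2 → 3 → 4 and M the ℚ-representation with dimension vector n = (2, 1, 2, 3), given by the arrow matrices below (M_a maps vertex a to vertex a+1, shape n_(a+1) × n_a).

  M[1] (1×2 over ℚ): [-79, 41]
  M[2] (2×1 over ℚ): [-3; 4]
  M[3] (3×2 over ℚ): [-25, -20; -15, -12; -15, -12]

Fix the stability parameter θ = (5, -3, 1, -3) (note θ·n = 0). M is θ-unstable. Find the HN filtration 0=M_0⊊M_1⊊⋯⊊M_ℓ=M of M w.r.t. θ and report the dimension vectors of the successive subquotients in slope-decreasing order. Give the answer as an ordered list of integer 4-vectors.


Interval decomposition of M: I[1,1], I[1,4], I[3,3], I[4,4]^2.
HN type (ℓ=4): μ^(1)=5; μ^(2)=1; μ^(3)=0; μ^(4)=-3

((1, 0, 0, 0); (0, 0, 1, 0); (1, 1, 1, 1); (0, 0, 0, 2))


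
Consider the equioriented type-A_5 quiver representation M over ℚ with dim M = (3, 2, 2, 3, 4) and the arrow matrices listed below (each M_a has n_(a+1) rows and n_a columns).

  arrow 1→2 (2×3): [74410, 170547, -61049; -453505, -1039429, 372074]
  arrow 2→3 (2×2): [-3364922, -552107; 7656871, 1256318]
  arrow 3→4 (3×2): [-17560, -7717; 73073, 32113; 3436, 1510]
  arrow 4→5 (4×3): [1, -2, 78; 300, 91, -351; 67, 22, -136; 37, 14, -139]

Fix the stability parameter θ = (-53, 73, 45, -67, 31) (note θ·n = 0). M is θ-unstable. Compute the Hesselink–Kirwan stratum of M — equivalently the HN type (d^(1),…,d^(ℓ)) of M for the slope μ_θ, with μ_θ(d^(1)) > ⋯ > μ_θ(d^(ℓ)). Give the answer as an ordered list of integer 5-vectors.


Barcode: M ≅ I[1,1], I[1,5]^2, I[4,5], I[5,5]. HN layers by μ_θ (4 steps, strictly decreasing):
  μ^(1)=31; μ^(2)=17; μ^(3)=-53; μ^(4)=-67

((0, 0, 0, 0, 4); (0, 2, 2, 2, 0); (3, 0, 0, 0, 0); (0, 0, 0, 1, 0))


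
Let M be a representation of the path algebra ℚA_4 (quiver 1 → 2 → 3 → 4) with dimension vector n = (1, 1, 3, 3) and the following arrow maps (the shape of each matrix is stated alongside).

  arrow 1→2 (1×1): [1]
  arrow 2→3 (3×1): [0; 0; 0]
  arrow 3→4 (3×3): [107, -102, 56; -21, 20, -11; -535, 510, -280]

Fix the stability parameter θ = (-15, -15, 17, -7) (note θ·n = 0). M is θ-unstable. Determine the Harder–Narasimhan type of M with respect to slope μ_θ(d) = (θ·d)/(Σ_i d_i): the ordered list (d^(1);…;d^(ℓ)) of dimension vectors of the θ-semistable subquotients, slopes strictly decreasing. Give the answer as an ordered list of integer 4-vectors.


Via rank(M_{q-1}∘⋯∘M_p): M ≅ I[1,2], I[3,3], I[3,4]^2, I[4,4].
μ_θ-semistable layers: μ^(1)=17; μ^(2)=5; μ^(3)=-7; μ^(4)=-15

((0, 0, 1, 0); (0, 0, 2, 2); (0, 0, 0, 1); (1, 1, 0, 0))


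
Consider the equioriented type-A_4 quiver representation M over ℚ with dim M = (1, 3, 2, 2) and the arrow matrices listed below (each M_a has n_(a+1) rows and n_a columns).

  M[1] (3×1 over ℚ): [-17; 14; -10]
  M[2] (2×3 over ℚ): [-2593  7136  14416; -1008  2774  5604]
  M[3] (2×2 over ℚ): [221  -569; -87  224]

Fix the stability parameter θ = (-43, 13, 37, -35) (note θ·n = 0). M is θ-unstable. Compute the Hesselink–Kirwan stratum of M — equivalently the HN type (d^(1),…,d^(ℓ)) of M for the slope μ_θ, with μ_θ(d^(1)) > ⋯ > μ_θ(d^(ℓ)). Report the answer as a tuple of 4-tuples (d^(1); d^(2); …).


Interval decomposition of M: I[1,4], I[2,2], I[2,4].
HN type (ℓ=3): μ^(1)=13; μ^(2)=5; μ^(3)=-43

((0, 1, 0, 0); (0, 2, 2, 2); (1, 0, 0, 0))


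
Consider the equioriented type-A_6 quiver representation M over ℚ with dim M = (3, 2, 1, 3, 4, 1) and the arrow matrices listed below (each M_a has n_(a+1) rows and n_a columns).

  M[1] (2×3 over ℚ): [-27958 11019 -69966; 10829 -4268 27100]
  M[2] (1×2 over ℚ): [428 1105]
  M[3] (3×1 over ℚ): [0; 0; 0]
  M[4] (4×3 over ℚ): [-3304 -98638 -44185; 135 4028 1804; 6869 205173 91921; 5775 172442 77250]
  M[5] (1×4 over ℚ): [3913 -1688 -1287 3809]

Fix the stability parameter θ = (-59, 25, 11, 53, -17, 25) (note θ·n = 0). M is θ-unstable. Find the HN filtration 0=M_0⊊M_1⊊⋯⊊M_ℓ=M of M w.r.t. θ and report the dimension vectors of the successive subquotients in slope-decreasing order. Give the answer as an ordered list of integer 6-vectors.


Interval decomposition of M: I[1,1], I[1,2], I[1,3], I[4,5]^2, I[4,6], I[5,5].
HN type (ℓ=4): μ^(1)=25; μ^(2)=18; μ^(3)=-17; μ^(4)=-59

((0, 1, 0, 0, 0, 1); (0, 1, 1, 3, 3, 0); (0, 0, 0, 0, 1, 0); (3, 0, 0, 0, 0, 0))


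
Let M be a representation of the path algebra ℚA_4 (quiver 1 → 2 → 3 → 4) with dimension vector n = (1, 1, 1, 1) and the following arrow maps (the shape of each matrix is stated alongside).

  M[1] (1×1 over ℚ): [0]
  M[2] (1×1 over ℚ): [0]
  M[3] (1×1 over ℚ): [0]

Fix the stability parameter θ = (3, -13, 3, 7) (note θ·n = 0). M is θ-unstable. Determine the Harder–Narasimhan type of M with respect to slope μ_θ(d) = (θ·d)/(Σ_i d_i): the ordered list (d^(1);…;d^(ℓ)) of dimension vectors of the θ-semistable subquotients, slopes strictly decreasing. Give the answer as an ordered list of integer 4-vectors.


Interval decomposition of M: I[1,1], I[2,2], I[3,3], I[4,4].
HN type (ℓ=3): μ^(1)=7; μ^(2)=3; μ^(3)=-13

((0, 0, 0, 1); (1, 0, 1, 0); (0, 1, 0, 0))


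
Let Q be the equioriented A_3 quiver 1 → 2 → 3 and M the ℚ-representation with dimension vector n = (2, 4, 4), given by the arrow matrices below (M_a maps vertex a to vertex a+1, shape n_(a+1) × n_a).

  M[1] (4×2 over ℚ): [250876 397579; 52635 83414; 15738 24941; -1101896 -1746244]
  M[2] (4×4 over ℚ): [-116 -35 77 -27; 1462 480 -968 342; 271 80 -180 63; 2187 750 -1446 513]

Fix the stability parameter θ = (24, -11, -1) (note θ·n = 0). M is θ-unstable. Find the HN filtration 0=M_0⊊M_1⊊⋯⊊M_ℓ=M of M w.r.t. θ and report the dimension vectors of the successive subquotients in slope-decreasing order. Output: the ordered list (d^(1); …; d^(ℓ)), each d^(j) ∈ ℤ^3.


Barcode: M ≅ I[1,3]^2, I[2,2]^2, I[3,3]^2. HN layers by μ_θ (3 steps, strictly decreasing):
  μ^(1)=4; μ^(2)=-1; μ^(3)=-11

((2, 2, 2); (0, 0, 2); (0, 2, 0))


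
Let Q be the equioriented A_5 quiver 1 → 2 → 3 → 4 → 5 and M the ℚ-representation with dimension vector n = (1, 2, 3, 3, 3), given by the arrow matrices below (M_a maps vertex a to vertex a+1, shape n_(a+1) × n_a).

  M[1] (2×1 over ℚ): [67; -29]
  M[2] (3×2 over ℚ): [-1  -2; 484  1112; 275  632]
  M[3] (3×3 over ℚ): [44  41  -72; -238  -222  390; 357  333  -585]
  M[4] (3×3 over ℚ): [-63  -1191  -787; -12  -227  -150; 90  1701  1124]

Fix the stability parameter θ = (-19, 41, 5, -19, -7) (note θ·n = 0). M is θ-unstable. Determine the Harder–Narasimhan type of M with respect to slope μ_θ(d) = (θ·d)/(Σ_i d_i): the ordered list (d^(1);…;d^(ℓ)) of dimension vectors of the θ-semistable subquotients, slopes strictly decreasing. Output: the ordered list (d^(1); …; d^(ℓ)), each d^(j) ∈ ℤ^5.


Interval decomposition of M: I[1,5], I[2,3], I[3,4], I[4,5], I[5,5].
HN type (ℓ=4): μ^(1)=23; μ^(2)=5; μ^(3)=-7; μ^(4)=-19

((0, 1, 1, 0, 0); (0, 1, 1, 1, 1); (0, 0, 1, 1, 2); (1, 0, 0, 1, 0))


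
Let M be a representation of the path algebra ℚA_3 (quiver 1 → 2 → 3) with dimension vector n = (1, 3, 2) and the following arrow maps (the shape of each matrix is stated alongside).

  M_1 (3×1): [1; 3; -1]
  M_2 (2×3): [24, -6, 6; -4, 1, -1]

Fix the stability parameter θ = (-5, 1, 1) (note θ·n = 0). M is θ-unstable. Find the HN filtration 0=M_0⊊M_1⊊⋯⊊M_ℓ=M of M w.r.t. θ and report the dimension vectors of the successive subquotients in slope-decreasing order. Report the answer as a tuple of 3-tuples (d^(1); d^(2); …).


Barcode: M ≅ I[1,2], I[2,2], I[2,3], I[3,3]. HN layers by μ_θ (2 steps, strictly decreasing):
  μ^(1)=1; μ^(2)=-5

((0, 3, 2); (1, 0, 0))


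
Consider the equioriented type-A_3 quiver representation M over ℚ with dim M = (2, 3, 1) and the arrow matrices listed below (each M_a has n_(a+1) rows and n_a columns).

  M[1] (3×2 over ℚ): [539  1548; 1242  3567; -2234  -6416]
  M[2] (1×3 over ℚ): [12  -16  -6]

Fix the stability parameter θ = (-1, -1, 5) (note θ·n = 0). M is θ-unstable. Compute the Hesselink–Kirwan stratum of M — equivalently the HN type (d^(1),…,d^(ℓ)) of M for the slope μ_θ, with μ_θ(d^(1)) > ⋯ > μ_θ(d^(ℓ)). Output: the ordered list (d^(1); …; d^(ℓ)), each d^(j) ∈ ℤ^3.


Barcode: M ≅ I[1,2]^2, I[2,3]. HN layers by μ_θ (2 steps, strictly decreasing):
  μ^(1)=5; μ^(2)=-1

((0, 0, 1); (2, 3, 0))


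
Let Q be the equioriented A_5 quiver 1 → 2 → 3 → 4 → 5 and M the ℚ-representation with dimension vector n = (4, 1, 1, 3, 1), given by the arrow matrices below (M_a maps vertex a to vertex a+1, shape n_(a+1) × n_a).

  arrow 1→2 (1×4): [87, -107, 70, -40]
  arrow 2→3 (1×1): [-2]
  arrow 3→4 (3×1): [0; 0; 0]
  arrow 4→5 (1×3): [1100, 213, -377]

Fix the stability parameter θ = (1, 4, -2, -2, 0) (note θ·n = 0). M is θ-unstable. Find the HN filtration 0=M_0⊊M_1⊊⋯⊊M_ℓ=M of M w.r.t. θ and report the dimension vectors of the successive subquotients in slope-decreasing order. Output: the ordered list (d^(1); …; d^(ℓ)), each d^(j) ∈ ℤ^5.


Interval decomposition of M: I[1,1]^3, I[1,3], I[4,4]^2, I[4,5].
HN type (ℓ=3): μ^(1)=1; μ^(2)=0; μ^(3)=-2

((4, 1, 1, 0, 0); (0, 0, 0, 0, 1); (0, 0, 0, 3, 0))


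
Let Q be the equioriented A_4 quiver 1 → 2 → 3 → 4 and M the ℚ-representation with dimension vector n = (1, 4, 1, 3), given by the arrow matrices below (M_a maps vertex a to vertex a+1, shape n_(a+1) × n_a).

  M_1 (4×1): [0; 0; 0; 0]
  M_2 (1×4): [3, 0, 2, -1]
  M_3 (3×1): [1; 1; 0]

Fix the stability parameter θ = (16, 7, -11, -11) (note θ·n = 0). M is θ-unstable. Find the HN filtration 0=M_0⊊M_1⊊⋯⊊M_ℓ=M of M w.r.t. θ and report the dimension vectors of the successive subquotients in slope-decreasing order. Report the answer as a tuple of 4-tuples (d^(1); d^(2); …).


Interval decomposition of M: I[1,1], I[2,2]^3, I[2,4], I[4,4]^2.
HN type (ℓ=4): μ^(1)=16; μ^(2)=7; μ^(3)=-5; μ^(4)=-11

((1, 0, 0, 0); (0, 3, 0, 0); (0, 1, 1, 1); (0, 0, 0, 2))


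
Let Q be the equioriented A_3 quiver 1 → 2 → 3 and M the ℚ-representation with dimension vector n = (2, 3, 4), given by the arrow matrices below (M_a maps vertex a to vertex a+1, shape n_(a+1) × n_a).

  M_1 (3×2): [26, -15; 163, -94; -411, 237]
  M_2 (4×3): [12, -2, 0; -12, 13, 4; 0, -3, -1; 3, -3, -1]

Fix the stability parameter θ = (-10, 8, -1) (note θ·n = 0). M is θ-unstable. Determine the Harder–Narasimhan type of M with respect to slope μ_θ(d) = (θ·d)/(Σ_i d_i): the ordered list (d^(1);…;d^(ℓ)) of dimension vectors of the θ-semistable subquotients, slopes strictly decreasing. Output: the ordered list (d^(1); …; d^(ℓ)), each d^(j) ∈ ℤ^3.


Via rank(M_{q-1}∘⋯∘M_p): M ≅ I[1,3]^2, I[2,3], I[3,3].
μ_θ-semistable layers: μ^(1)=7/2; μ^(2)=-1; μ^(3)=-10

((0, 3, 3); (0, 0, 1); (2, 0, 0))


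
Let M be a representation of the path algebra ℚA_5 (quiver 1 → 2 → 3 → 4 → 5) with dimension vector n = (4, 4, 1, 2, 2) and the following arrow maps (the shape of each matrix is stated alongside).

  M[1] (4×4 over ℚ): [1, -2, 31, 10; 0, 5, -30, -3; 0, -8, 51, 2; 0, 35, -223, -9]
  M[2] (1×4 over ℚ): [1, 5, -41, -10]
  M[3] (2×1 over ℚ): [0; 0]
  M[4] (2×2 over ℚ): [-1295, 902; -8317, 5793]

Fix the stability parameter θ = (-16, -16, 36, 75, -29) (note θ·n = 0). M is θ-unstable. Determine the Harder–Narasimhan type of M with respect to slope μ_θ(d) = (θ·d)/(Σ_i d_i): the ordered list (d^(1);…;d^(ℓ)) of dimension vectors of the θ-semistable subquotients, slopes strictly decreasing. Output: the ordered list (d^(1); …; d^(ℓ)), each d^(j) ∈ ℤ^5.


Via rank(M_{q-1}∘⋯∘M_p): M ≅ I[1,2]^3, I[1,3], I[4,5]^2.
μ_θ-semistable layers: μ^(1)=36; μ^(2)=23; μ^(3)=-16

((0, 0, 1, 0, 0); (0, 0, 0, 2, 2); (4, 4, 0, 0, 0))


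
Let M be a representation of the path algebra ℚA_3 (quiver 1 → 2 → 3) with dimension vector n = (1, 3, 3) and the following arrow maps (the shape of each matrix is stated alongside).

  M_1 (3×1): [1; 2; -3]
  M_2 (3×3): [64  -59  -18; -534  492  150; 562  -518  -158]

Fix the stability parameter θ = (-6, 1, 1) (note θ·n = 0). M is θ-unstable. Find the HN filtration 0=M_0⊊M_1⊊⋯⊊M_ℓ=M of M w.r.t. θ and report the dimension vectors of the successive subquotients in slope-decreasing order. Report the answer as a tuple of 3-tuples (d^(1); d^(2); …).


Interval decomposition of M: I[1,2], I[2,3]^2, I[3,3].
HN type (ℓ=2): μ^(1)=1; μ^(2)=-6

((0, 3, 3); (1, 0, 0))


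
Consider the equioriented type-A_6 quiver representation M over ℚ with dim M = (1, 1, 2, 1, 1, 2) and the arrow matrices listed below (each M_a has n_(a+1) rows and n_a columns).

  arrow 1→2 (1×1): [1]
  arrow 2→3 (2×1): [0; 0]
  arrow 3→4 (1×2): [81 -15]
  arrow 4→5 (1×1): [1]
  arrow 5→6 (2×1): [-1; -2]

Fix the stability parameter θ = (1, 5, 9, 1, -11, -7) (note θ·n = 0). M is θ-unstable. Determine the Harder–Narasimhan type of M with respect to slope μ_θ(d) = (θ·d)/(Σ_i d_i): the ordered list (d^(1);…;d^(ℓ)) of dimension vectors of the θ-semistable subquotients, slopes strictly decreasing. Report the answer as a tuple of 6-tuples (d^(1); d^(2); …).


Barcode: M ≅ I[1,2], I[3,3], I[3,6], I[6,6]. HN layers by μ_θ (5 steps, strictly decreasing):
  μ^(1)=9; μ^(2)=5; μ^(3)=1; μ^(4)=-2; μ^(5)=-7

((0, 0, 1, 0, 0, 0); (0, 1, 0, 0, 0, 0); (1, 0, 0, 0, 0, 0); (0, 0, 1, 1, 1, 1); (0, 0, 0, 0, 0, 1))


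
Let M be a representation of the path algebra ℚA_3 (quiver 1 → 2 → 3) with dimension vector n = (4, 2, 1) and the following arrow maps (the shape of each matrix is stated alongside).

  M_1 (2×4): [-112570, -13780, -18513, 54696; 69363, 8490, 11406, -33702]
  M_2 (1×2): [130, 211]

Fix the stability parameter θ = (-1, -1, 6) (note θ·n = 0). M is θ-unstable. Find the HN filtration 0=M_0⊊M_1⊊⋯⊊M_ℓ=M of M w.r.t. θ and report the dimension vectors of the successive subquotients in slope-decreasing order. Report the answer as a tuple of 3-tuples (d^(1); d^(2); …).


Via rank(M_{q-1}∘⋯∘M_p): M ≅ I[1,1]^2, I[1,2], I[1,3].
μ_θ-semistable layers: μ^(1)=6; μ^(2)=-1

((0, 0, 1); (4, 2, 0))


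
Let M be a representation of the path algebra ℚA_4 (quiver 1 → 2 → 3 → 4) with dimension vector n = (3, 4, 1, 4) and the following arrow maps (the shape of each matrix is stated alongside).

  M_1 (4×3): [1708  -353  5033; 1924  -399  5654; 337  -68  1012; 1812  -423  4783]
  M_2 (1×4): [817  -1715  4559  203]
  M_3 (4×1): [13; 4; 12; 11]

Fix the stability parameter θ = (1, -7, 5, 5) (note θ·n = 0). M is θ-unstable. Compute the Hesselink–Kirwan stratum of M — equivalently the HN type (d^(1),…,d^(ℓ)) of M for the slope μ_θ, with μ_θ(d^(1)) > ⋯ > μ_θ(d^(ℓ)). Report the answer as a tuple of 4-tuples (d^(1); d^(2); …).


Barcode: M ≅ I[1,2]^2, I[1,4], I[2,2], I[4,4]^3. HN layers by μ_θ (3 steps, strictly decreasing):
  μ^(1)=5; μ^(2)=-3; μ^(3)=-7

((0, 0, 1, 4); (3, 3, 0, 0); (0, 1, 0, 0))


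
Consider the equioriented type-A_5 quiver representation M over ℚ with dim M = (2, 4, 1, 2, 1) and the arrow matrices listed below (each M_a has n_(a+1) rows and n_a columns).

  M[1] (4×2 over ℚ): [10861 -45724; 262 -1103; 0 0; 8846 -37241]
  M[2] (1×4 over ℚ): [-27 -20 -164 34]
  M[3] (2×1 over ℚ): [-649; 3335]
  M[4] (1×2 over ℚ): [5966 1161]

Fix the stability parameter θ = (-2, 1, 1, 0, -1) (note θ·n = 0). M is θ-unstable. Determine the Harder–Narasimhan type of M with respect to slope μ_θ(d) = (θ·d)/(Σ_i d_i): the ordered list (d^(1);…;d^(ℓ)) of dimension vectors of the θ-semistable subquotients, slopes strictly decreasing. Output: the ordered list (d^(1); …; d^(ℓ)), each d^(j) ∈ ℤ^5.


Barcode: M ≅ I[1,2], I[1,5], I[2,2]^2, I[4,4]. HN layers by μ_θ (4 steps, strictly decreasing):
  μ^(1)=1; μ^(2)=1/4; μ^(3)=0; μ^(4)=-2

((0, 3, 0, 0, 0); (0, 1, 1, 1, 1); (0, 0, 0, 1, 0); (2, 0, 0, 0, 0))


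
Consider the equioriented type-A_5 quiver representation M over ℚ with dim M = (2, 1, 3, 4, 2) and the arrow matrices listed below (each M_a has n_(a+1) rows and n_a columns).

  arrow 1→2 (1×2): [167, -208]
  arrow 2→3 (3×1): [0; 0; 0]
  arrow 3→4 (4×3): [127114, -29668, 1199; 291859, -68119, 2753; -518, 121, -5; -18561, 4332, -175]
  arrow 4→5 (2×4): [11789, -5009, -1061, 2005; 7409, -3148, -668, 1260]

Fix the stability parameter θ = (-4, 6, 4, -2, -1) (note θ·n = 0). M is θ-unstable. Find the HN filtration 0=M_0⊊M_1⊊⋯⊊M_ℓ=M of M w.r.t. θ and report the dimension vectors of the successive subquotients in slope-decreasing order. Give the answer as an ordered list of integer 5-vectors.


Barcode: M ≅ I[1,1], I[1,2], I[3,4], I[3,5]^2, I[4,4]. HN layers by μ_θ (5 steps, strictly decreasing):
  μ^(1)=6; μ^(2)=1; μ^(3)=1/3; μ^(4)=-2; μ^(5)=-4

((0, 1, 0, 0, 0); (0, 0, 1, 1, 0); (0, 0, 2, 2, 2); (0, 0, 0, 1, 0); (2, 0, 0, 0, 0))


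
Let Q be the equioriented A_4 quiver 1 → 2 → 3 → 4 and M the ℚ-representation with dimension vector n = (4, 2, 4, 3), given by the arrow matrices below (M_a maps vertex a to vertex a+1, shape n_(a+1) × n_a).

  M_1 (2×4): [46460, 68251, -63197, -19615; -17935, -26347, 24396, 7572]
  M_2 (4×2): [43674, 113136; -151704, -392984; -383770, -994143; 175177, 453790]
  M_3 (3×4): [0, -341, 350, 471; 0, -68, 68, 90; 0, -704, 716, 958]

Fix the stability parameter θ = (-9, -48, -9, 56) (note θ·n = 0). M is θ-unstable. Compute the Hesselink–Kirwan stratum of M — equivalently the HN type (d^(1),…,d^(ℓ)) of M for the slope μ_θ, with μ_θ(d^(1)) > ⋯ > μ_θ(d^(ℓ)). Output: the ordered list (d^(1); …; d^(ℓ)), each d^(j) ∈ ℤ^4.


Barcode: M ≅ I[1,1]^2, I[1,3], I[1,4], I[3,3], I[3,4], I[4,4]. HN layers by μ_θ (3 steps, strictly decreasing):
  μ^(1)=56; μ^(2)=-9; μ^(3)=-57/2

((0, 0, 0, 3); (2, 0, 4, 0); (2, 2, 0, 0))


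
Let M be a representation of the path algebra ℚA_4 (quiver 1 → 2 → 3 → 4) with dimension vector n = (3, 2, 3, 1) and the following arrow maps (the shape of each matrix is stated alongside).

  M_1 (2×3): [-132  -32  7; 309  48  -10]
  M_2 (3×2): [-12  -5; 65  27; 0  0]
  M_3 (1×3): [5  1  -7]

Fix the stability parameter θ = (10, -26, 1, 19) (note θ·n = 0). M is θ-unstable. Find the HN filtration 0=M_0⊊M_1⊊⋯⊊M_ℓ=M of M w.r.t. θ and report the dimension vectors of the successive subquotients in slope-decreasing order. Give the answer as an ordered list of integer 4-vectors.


Barcode: M ≅ I[1,1], I[1,3], I[1,4], I[3,3]. HN layers by μ_θ (4 steps, strictly decreasing):
  μ^(1)=19; μ^(2)=10; μ^(3)=1; μ^(4)=-8

((0, 0, 0, 1); (1, 0, 0, 0); (0, 0, 3, 0); (2, 2, 0, 0))


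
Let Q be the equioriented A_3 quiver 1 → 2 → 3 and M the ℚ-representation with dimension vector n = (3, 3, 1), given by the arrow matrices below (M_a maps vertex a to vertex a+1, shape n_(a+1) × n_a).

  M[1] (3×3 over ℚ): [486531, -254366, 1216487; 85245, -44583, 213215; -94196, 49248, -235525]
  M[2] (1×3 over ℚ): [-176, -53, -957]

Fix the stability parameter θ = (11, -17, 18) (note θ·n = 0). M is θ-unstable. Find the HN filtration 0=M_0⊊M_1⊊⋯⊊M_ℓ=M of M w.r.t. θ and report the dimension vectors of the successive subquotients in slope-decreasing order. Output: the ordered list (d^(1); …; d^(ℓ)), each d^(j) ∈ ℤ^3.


Interval decomposition of M: I[1,2]^2, I[1,3].
HN type (ℓ=2): μ^(1)=18; μ^(2)=-3

((0, 0, 1); (3, 3, 0))


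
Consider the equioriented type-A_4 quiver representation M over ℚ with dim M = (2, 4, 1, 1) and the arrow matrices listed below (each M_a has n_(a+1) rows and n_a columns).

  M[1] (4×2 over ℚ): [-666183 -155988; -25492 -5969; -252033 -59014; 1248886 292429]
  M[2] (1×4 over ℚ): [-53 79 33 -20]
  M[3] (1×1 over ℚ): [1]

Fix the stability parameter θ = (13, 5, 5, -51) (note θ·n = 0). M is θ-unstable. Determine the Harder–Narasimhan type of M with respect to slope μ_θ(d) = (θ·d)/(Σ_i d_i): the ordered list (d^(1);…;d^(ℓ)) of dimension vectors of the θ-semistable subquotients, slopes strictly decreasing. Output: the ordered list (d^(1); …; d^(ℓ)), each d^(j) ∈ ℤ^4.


Via rank(M_{q-1}∘⋯∘M_p): M ≅ I[1,2], I[1,4], I[2,2]^2.
μ_θ-semistable layers: μ^(1)=9; μ^(2)=5; μ^(3)=-7

((1, 1, 0, 0); (0, 2, 0, 0); (1, 1, 1, 1))


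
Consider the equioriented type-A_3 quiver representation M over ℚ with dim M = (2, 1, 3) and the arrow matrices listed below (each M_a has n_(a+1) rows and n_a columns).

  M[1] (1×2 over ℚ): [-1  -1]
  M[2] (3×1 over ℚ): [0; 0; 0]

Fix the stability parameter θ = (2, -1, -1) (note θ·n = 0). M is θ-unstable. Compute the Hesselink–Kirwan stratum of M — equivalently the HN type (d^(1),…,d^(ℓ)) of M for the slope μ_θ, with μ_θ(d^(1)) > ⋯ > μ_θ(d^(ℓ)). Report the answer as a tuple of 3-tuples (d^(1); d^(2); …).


Barcode: M ≅ I[1,1], I[1,2], I[3,3]^3. HN layers by μ_θ (3 steps, strictly decreasing):
  μ^(1)=2; μ^(2)=1/2; μ^(3)=-1

((1, 0, 0); (1, 1, 0); (0, 0, 3))


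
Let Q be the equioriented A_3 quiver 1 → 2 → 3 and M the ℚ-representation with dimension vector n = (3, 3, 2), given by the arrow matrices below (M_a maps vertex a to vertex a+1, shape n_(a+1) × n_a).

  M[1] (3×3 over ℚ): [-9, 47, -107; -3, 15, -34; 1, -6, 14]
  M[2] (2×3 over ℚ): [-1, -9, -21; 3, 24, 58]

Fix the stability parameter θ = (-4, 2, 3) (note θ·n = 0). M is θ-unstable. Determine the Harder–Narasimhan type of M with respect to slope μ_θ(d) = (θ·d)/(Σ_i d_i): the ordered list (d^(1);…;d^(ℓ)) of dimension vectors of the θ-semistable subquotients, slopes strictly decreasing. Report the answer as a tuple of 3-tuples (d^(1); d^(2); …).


Via rank(M_{q-1}∘⋯∘M_p): M ≅ I[1,2], I[1,3]^2.
μ_θ-semistable layers: μ^(1)=3; μ^(2)=2; μ^(3)=-4

((0, 0, 2); (0, 3, 0); (3, 0, 0))


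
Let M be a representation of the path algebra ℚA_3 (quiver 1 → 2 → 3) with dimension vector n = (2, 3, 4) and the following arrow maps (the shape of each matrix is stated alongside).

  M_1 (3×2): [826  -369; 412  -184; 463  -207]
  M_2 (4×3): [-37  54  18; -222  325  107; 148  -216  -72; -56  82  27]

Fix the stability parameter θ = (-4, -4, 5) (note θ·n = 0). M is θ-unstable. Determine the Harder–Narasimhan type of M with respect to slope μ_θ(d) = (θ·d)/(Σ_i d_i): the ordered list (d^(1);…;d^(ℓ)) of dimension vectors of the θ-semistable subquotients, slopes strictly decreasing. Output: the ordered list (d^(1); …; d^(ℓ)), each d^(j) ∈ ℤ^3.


Via rank(M_{q-1}∘⋯∘M_p): M ≅ I[1,3]^2, I[2,3], I[3,3].
μ_θ-semistable layers: μ^(1)=5; μ^(2)=-4

((0, 0, 4); (2, 3, 0))


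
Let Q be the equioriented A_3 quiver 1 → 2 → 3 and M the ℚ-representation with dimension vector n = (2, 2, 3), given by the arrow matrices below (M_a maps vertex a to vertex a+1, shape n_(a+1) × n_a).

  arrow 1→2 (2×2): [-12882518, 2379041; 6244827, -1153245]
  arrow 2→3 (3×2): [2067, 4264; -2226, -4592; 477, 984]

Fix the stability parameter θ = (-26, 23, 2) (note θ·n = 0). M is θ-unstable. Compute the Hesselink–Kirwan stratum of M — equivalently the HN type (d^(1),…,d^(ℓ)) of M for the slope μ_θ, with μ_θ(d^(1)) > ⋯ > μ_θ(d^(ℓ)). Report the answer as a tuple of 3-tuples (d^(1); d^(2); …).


Interval decomposition of M: I[1,2], I[1,3], I[3,3]^2.
HN type (ℓ=4): μ^(1)=23; μ^(2)=25/2; μ^(3)=2; μ^(4)=-26

((0, 1, 0); (0, 1, 1); (0, 0, 2); (2, 0, 0))


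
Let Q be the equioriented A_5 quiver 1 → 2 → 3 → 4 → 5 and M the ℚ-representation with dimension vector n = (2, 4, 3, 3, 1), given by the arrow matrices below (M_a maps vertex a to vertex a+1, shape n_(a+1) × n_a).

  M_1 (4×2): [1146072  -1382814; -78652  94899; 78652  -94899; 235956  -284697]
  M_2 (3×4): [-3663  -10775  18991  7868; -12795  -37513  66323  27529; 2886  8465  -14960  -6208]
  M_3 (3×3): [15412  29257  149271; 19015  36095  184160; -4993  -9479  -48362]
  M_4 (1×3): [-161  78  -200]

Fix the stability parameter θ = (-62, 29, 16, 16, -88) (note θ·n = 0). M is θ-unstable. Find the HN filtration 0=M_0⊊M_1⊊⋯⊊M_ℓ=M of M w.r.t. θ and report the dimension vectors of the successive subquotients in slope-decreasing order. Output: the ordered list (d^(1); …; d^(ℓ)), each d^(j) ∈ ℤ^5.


Via rank(M_{q-1}∘⋯∘M_p): M ≅ I[1,1], I[1,5], I[2,2], I[2,3], I[2,4], I[4,4].
μ_θ-semistable layers: μ^(1)=29; μ^(2)=45/2; μ^(3)=61/3; μ^(4)=16; μ^(5)=-27/4; μ^(6)=-62

((0, 1, 0, 0, 0); (0, 1, 1, 0, 0); (0, 1, 1, 1, 0); (0, 0, 0, 1, 0); (0, 1, 1, 1, 1); (2, 0, 0, 0, 0))


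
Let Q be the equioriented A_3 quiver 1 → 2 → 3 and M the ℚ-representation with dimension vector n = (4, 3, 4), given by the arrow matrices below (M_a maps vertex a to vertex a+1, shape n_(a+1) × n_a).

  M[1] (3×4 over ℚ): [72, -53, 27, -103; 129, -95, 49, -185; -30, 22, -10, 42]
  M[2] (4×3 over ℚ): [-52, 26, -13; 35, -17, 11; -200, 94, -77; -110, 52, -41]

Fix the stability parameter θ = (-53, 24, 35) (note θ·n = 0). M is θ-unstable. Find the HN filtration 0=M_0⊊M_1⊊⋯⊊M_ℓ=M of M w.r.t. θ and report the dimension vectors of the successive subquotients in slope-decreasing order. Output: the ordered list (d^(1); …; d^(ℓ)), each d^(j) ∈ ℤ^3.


Via rank(M_{q-1}∘⋯∘M_p): M ≅ I[1,1]^2, I[1,2], I[1,3], I[2,3], I[3,3]^2.
μ_θ-semistable layers: μ^(1)=35; μ^(2)=24; μ^(3)=-53

((0, 0, 4); (0, 3, 0); (4, 0, 0))


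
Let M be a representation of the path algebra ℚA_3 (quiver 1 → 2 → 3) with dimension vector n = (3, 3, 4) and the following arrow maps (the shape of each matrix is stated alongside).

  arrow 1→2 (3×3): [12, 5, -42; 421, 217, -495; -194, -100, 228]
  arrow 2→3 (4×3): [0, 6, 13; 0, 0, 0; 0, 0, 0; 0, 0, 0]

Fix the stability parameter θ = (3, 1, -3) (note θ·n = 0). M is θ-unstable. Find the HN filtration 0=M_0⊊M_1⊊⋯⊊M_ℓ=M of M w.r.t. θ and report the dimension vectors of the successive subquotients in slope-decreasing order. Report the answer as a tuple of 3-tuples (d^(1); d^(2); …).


Via rank(M_{q-1}∘⋯∘M_p): M ≅ I[1,2]^2, I[1,3], I[3,3]^3.
μ_θ-semistable layers: μ^(1)=2; μ^(2)=1/3; μ^(3)=-3

((2, 2, 0); (1, 1, 1); (0, 0, 3))


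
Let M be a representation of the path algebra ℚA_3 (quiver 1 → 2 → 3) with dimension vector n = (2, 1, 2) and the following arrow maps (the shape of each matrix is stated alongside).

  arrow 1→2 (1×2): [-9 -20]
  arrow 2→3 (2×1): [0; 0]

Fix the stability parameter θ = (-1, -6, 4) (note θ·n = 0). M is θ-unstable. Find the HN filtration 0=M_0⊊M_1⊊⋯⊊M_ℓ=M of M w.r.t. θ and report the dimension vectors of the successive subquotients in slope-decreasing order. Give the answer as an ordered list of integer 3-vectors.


Interval decomposition of M: I[1,1], I[1,2], I[3,3]^2.
HN type (ℓ=3): μ^(1)=4; μ^(2)=-1; μ^(3)=-7/2

((0, 0, 2); (1, 0, 0); (1, 1, 0))


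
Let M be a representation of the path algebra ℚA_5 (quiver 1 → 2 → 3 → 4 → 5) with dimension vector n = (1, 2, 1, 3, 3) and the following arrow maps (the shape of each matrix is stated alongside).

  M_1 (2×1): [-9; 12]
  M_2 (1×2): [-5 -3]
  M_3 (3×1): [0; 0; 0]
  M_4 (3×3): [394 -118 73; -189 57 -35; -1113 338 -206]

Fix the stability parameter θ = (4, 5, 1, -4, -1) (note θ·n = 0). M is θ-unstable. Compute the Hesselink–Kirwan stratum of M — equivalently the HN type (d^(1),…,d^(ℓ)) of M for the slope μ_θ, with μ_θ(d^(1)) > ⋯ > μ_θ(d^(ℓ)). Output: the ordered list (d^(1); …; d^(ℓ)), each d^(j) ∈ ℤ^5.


Via rank(M_{q-1}∘⋯∘M_p): M ≅ I[1,3], I[2,2], I[4,5]^3.
μ_θ-semistable layers: μ^(1)=5; μ^(2)=10/3; μ^(3)=-1; μ^(4)=-4

((0, 1, 0, 0, 0); (1, 1, 1, 0, 0); (0, 0, 0, 0, 3); (0, 0, 0, 3, 0))


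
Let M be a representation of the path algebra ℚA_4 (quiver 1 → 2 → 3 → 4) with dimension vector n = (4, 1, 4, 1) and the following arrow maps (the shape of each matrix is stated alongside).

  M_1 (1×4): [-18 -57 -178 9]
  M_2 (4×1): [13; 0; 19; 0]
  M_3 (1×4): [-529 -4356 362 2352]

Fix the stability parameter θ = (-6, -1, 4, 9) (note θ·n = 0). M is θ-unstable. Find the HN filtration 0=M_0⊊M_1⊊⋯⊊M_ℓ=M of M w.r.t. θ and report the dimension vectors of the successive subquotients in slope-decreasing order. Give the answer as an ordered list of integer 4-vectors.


Barcode: M ≅ I[1,1]^3, I[1,4], I[3,3]^3. HN layers by μ_θ (4 steps, strictly decreasing):
  μ^(1)=9; μ^(2)=4; μ^(3)=-1; μ^(4)=-6

((0, 0, 0, 1); (0, 0, 4, 0); (0, 1, 0, 0); (4, 0, 0, 0))


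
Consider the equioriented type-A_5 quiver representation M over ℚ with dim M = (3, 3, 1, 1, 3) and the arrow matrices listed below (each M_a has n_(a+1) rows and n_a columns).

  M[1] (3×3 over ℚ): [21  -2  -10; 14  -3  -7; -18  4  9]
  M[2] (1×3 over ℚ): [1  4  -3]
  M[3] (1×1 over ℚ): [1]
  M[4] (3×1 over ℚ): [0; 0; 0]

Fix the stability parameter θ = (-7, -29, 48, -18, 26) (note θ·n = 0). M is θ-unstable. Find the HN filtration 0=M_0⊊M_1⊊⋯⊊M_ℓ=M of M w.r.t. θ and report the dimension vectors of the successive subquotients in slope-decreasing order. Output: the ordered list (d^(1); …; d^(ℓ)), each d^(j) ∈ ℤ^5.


Via rank(M_{q-1}∘⋯∘M_p): M ≅ I[1,2]^2, I[1,4], I[5,5]^3.
μ_θ-semistable layers: μ^(1)=26; μ^(2)=15; μ^(3)=-18

((0, 0, 0, 0, 3); (0, 0, 1, 1, 0); (3, 3, 0, 0, 0))


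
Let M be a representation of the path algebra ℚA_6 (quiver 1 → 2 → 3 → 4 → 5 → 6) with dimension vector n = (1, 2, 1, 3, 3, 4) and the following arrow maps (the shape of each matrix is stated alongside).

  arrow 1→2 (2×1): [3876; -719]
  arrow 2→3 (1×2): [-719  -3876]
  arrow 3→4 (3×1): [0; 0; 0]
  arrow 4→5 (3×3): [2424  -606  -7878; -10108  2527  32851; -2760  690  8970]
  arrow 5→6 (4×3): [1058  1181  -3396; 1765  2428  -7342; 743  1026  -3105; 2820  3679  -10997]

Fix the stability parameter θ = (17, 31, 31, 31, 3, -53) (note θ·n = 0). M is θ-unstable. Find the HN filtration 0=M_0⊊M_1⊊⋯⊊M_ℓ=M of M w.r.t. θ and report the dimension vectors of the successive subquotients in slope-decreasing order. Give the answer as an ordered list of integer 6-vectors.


Via rank(M_{q-1}∘⋯∘M_p): M ≅ I[1,2], I[2,3], I[4,4]^2, I[4,6], I[5,6]^2, I[6,6].
μ_θ-semistable layers: μ^(1)=31; μ^(2)=17; μ^(3)=-19/3; μ^(4)=-25; μ^(5)=-53

((0, 2, 1, 2, 0, 0); (1, 0, 0, 0, 0, 0); (0, 0, 0, 1, 1, 1); (0, 0, 0, 0, 2, 2); (0, 0, 0, 0, 0, 1))


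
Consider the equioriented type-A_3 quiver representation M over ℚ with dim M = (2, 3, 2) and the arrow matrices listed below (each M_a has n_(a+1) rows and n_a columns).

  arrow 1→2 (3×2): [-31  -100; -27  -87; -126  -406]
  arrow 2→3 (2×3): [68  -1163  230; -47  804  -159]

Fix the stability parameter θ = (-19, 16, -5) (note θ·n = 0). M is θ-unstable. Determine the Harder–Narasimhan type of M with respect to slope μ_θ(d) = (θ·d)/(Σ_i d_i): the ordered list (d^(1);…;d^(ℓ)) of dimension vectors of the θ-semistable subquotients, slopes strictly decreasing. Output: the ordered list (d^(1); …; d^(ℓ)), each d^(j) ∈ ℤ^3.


Via rank(M_{q-1}∘⋯∘M_p): M ≅ I[1,3]^2, I[2,2].
μ_θ-semistable layers: μ^(1)=16; μ^(2)=11/2; μ^(3)=-19

((0, 1, 0); (0, 2, 2); (2, 0, 0))


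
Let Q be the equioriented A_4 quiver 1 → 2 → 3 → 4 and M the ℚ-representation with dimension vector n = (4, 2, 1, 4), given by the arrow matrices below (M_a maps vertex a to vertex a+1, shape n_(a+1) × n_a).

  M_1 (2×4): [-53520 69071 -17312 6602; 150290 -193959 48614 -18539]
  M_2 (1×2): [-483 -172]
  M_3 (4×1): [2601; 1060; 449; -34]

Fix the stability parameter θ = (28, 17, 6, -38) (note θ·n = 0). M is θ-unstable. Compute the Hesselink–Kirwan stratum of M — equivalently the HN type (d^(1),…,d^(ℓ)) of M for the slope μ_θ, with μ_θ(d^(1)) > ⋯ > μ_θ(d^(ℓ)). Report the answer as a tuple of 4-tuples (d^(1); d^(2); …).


Barcode: M ≅ I[1,1]^2, I[1,2], I[1,4], I[4,4]^3. HN layers by μ_θ (4 steps, strictly decreasing):
  μ^(1)=28; μ^(2)=45/2; μ^(3)=13/4; μ^(4)=-38

((2, 0, 0, 0); (1, 1, 0, 0); (1, 1, 1, 1); (0, 0, 0, 3))


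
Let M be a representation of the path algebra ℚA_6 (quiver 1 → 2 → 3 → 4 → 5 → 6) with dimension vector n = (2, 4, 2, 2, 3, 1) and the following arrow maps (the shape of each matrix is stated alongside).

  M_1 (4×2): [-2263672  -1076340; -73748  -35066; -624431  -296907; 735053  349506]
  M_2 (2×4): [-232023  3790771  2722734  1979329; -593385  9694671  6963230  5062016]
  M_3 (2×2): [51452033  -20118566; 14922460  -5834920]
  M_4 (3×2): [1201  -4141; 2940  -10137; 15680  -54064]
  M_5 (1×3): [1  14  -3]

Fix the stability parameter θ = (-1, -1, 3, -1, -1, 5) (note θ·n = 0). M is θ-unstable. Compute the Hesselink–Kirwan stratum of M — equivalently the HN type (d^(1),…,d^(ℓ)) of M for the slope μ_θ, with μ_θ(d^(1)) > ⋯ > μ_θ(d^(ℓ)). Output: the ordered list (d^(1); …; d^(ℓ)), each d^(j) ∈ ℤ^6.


Via rank(M_{q-1}∘⋯∘M_p): M ≅ I[1,2], I[1,6], I[2,2], I[2,3], I[4,5], I[5,5].
μ_θ-semistable layers: μ^(1)=5; μ^(2)=3; μ^(3)=1/3; μ^(4)=-1

((0, 0, 0, 0, 0, 1); (0, 0, 1, 0, 0, 0); (0, 0, 1, 1, 1, 0); (2, 4, 0, 1, 2, 0))


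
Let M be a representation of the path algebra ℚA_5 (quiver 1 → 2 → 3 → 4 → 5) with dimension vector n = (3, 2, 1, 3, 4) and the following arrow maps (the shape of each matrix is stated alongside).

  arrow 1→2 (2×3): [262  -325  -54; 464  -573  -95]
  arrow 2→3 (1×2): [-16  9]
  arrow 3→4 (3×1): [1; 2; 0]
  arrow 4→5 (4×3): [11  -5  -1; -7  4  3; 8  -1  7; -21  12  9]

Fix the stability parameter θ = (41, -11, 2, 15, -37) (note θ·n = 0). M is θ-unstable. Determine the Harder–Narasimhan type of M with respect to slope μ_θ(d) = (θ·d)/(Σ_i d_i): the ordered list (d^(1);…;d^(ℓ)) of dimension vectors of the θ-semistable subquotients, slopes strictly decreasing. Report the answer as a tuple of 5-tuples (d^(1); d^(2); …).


Interval decomposition of M: I[1,1], I[1,2], I[1,5], I[4,5]^2, I[5,5].
HN type (ℓ=5): μ^(1)=41; μ^(2)=15; μ^(3)=2; μ^(4)=-11; μ^(5)=-37

((1, 0, 0, 0, 0); (1, 1, 0, 0, 0); (1, 1, 1, 1, 1); (0, 0, 0, 2, 2); (0, 0, 0, 0, 1))
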